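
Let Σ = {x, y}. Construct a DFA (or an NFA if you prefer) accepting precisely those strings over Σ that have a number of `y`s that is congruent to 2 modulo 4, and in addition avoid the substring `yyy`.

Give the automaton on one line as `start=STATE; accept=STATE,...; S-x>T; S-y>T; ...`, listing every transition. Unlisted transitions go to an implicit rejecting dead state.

start=q0; accept=q3,q4,q5; q0-x>q0; q0-y>q1; q1-x>q2; q1-y>q3; q2-x>q2; q2-y>q4; q3-x>q5; q3-y>q6; q4-x>q5; q4-y>q7; q5-x>q5; q5-y>q8; q6-x>q6; q6-y>q6; q7-x>q9; q7-y>q6; q8-x>q9; q8-y>q10; q9-x>q9; q9-y>q11; q10-x>q0; q10-y>q6; q11-x>q0; q11-y>q12; q12-x>q2; q12-y>q6

Handle the two conditions separately and then intersect. The first has 4 states tracking the count of `y`s modulo 4; the second has 4 states tracking partial matches of the forbidden pattern `yyy`. A product state is a pair (one from each), accepting exactly when both do. Minimizing collapses redundant product states.
A 13-state machine:
          x    y  
>  q0     q0   q1 
   q1     q2   q3 
   q2     q2   q4 
 * q3     q5   q6 
 * q4     q5   q7 
 * q5     q5   q8 
   q6     q6   q6 
   q7     q9   q6 
   q8     q9  q10 
   q9     q9  q11 
   q10    q0   q6 
   q11    q0  q12 
   q12    q2   q6 
(> = start, * = accepting)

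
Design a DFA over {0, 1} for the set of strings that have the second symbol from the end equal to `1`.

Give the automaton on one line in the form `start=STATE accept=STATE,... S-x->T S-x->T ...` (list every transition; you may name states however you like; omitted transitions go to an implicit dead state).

start=A accept=F,G A-0->B A-1->C B-0->D B-1->E C-0->F C-1->G D-0->D D-1->E E-0->F E-1->G F-0->D F-1->E G-0->F G-1->G

Because acceptance depends on a position counted from the end, the machine has to buffer the most recent 2 symbols. Make each state the string of the last up-to-2 symbols read; on input `x` shift the window left and append `x`. Accept when the buffered window has length 2 and begins with `1`.
7 states suffice.
       0  1 
>  A   B  C 
   B   D  E 
   C   F  G 
   D   D  E 
   E   F  G 
 * F   D  E 
 * G   F  G 
(> = start, * = accepting)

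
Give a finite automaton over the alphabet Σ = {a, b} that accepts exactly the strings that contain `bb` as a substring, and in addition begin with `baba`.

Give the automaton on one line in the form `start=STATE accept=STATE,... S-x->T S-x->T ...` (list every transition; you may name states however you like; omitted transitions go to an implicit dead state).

start=q0 accept=q9 q0-a->q1 q0-b->q2 q1-a->q1 q1-b->q3 q2-a->q4 q2-b->q5 q3-a->q1 q3-b->q5 q4-a->q1 q4-b->q6 q5-a->q5 q5-b->q5 q6-a->q7 q6-b->q5 q7-a->q7 q7-b->q8 q8-a->q7 q8-b->q9 q9-a->q9 q9-b->q9

Build one automaton per condition and run them in lockstep. The first has 3 states tracking whether and how much of `bb` has been seen; the second has 6 states tracking whether the input so far still matches the prefix `baba`. A product state is a pair (one from each), accepting exactly when both do.
A 10-state machine:
        a   b  
>  q0   q1  q2 
   q1   q1  q3 
   q2   q4  q5 
   q3   q1  q5 
   q4   q1  q6 
   q5   q5  q5 
   q6   q7  q5 
   q7   q7  q8 
   q8   q7  q9 
 * q9   q9  q9 
(> = start, * = accepting)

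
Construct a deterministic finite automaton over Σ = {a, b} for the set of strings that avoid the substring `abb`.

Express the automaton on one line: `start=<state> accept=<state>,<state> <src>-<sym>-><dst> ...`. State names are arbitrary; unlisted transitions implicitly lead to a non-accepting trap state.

This is the complement of 'contains `abb`'. Use the same substring-matching states — q0 through q3 holding how much of `abb` has just been matched — but flip the accepting set: everything except the trap q3 accepts.
A 4-state machine:
        a   b  
>* q0   q1  q0 
 * q1   q1  q2 
 * q2   q1  q3 
   q3   q3  q3 
(> = start, * = accepting)

start=q0 accept=q0,q1,q2 q0-a->q1 q0-b->q0 q1-a->q1 q1-b->q2 q2-a->q1 q2-b->q3 q3-a->q3 q3-b->q3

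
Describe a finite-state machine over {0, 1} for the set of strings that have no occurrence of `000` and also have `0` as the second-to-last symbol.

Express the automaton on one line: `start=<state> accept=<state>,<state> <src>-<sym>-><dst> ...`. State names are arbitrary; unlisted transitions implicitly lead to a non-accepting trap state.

start=q0 accept=q3,q4 q0-0->q1 q0-1->q2 q1-0->q3 q1-1->q4 q2-0->q5 q2-1->q6 q3-0->q7 q3-1->q4 q4-0->q5 q4-1->q6 q5-0->q3 q5-1->q4 q6-0->q5 q6-1->q6 q7-0->q7 q7-1->q8 q8-0->q9 q8-1->q10 q9-0->q7 q9-1->q8 q10-0->q9 q10-1->q10

Build one automaton per condition and run them in lockstep. The first has 4 states tracking partial matches of the forbidden pattern `000`; the second has 7 states tracking the last 2 symbols read. A product state is a pair (one from each), accepting exactly when both do.
          0    1  
>  q0     q1   q2 
   q1     q3   q4 
   q2     q5   q6 
 * q3     q7   q4 
 * q4     q5   q6 
   q5     q3   q4 
   q6     q5   q6 
   q7     q7   q8 
   q8     q9  q10 
   q9     q7   q8 
   q10    q9  q10 
(> = start, * = accepting)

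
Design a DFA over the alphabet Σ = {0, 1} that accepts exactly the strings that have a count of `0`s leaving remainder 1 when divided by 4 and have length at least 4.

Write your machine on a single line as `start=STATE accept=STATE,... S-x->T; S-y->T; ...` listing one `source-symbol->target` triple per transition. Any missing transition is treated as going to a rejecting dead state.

start=s0; accept=s13,s14; s0-0->s1; s0-1->s2; s1-0->s3; s1-1->s4; s2-0->s4; s2-1->s5; s3-0->s6; s3-1->s7; s4-0->s7; s4-1->s8; s5-0->s8; s5-1->s9; s6-0->s10; s6-1->s11; s7-0->s11; s7-1->s12; s8-0->s12; s8-1->s13; s9-0->s13; s9-1->s10; s10-0->s14; s10-1->s15; s11-0->s15; s11-1->s16; s12-0->s16; s12-1->s17; s13-0->s17; s13-1->s14; s14-0->s17; s14-1->s14; s15-0->s14; s15-1->s15; s16-0->s15; s16-1->s16; s17-0->s16; s17-1->s17

Build one automaton per condition and run them in lockstep. The first has 4 states tracking the count of `0`s modulo 4; the second has 6 states tracking the input length, saturating at 5. A product state is a pair (one from each), accepting exactly when both do.
An 18-state machine:
          0    1  
>  s0     s1   s2 
   s1     s3   s4 
   s2     s4   s5 
   s3     s6   s7 
   s4     s7   s8 
   s5     s8   s9 
   s6    s10  s11 
   s7    s11  s12 
   s8    s12  s13 
   s9    s13  s10 
   s10   s14  s15 
   s11   s15  s16 
   s12   s16  s17 
 * s13   s17  s14 
 * s14   s17  s14 
   s15   s14  s15 
   s16   s15  s16 
   s17   s16  s17 
(> = start, * = accepting)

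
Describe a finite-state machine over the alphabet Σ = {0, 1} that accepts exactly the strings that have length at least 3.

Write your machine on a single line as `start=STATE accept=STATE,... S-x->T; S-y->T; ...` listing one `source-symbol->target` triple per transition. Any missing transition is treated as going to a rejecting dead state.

start=q0; accept=q3,q4; q0-0->q1; q0-1->q1; q1-0->q2; q1-1->q2; q2-0->q3; q2-1->q3; q3-0->q4; q3-1->q4; q4-0->q4; q4-1->q4

Count input length up to 4: every symbol moves from q0 toward q4, which means 'more than 3' and absorbs. Accept from {q3, q4}.
A 5-state machine:
        0   1  
>  q0   q1  q1 
   q1   q2  q2 
   q2   q3  q3 
 * q3   q4  q4 
 * q4   q4  q4 
(> = start, * = accepting)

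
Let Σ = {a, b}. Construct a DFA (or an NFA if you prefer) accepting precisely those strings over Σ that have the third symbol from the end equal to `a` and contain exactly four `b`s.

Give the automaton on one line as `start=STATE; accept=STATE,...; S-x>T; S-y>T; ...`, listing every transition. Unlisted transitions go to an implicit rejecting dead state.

start=S0; accept=S8,S13,S14,S16; S0-a>S0; S0-b>S1; S1-a>S1; S1-b>S2; S2-a>S3; S2-b>S4; S3-a>S3; S3-b>S5; S4-a>S6; S4-b>S7; S5-a>S6; S5-b>S8; S6-a>S9; S6-b>S10; S7-a>S11; S7-b>S12; S8-a>S11; S8-b>S12; S9-a>S9; S9-b>S13; S10-a>S14; S10-b>S12; S11-a>S15; S11-b>S12; S12-a>S12; S12-b>S12; S13-a>S14; S13-b>S12; S14-a>S15; S14-b>S12; S15-a>S16; S15-b>S12; S16-a>S16; S16-b>S12

Run two small machines in parallel and take their product. One (15 states) tracks the last 3 symbols read; the other (6 states) tracks the count of `b`s, saturating at 5. Each combined state is a pair, one component from each; accept when both components accept. Minimizing collapses redundant product states.
17 states suffice.
          a    b  
>  S0     S0   S1 
   S1     S1   S2 
   S2     S3   S4 
   S3     S3   S5 
   S4     S6   S7 
   S5     S6   S8 
   S6     S9  S10 
   S7    S11  S12 
 * S8    S11  S12 
   S9     S9  S13 
   S10   S14  S12 
   S11   S15  S12 
   S12   S12  S12 
 * S13   S14  S12 
 * S14   S15  S12 
   S15   S16  S12 
 * S16   S16  S12 
(> = start, * = accepting)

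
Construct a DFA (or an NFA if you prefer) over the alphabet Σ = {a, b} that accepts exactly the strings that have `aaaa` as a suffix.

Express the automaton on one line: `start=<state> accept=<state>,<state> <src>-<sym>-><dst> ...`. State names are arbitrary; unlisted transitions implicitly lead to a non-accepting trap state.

Remember how much of `aaaa` the current input suffix matches. State q0 means no match yet; q1 means the last symbol is `a`; q2 means the last 2 symbols are `aa`; q3 means the last 3 symbols are `aaa`; q4 means the last 4 symbols are `aaaa`. Only q4 accepts. On a mismatch, fall back to the longest proper suffix that is still a prefix of `aaaa`.
        a   b  
>  q0   q1  q0 
   q1   q2  q0 
   q2   q3  q0 
   q3   q4  q0 
 * q4   q4  q0 
(> = start, * = accepting)

start=q0 accept=q4 q0-a->q1 q0-b->q0 q1-a->q2 q1-b->q0 q2-a->q3 q2-b->q0 q3-a->q4 q3-b->q0 q4-a->q4 q4-b->q0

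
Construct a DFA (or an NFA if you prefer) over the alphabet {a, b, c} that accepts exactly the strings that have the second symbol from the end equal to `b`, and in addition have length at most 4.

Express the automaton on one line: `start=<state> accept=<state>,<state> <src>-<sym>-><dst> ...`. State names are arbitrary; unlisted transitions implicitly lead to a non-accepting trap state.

start=s0 accept=s5,s6,s9,s10 s0-a->s1 s0-b->s2 s0-c->s1 s1-a->s3 s1-b->s4 s1-c->s3 s2-a->s5 s2-b->s6 s2-c->s5 s3-a->s7 s3-b->s8 s3-c->s7 s4-a->s9 s4-b->s10 s4-c->s9 s5-a->s7 s5-b->s8 s5-c->s7 s6-a->s9 s6-b->s10 s6-c->s9 s7-a->s7 s7-b->s7 s7-c->s7 s8-a->s9 s8-b->s9 s8-c->s9 s9-a->s7 s9-b->s7 s9-c->s7 s10-a->s9 s10-b->s9 s10-c->s9

Run two small machines in parallel and take their product. The first has 13 states tracking the last 2 symbols read; the second has 6 states tracking the input length, saturating at 5. A product state is a pair (one from each), accepting exactly when both do. Minimizing collapses redundant product states.
11 states suffice.
          a    b    c  
>  s0     s1   s2   s1 
   s1     s3   s4   s3 
   s2     s5   s6   s5 
   s3     s7   s8   s7 
   s4     s9  s10   s9 
 * s5     s7   s8   s7 
 * s6     s9  s10   s9 
   s7     s7   s7   s7 
   s8     s9   s9   s9 
 * s9     s7   s7   s7 
 * s10    s9   s9   s9 
(> = start, * = accepting)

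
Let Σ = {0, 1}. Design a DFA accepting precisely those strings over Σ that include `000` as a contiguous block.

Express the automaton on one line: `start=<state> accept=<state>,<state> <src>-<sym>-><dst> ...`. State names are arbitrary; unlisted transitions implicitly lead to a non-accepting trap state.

start=q0 accept=q3 q0-0->q1 q0-1->q0 q1-0->q2 q1-1->q0 q2-0->q3 q2-1->q0 q3-0->q3 q3-1->q3

States q0..q2 record the length of the longest prefix of `000` that matches the current input suffix. Reaching q3 means `000` has been seen, and we stay there forever. Accept from q3.
With 4 states:
        0   1  
>  q0   q1  q0 
   q1   q2  q0 
   q2   q3  q0 
 * q3   q3  q3 
(> = start, * = accepting)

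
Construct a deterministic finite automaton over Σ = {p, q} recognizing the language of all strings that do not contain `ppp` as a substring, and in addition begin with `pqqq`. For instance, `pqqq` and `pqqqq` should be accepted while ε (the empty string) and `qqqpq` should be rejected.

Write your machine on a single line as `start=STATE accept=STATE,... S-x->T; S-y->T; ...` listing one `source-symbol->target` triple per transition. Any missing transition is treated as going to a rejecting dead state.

Handle the two conditions separately and then intersect. One (4 states) tracks partial matches of the forbidden pattern `ppp`; the other (6 states) tracks whether the input so far still matches the prefix `pqqq`. Each combined state is a pair, one component from each; accept when both components accept. Equivalent product states are then merged.
8 states suffice.
        p   q  
>  S0   S1  S2 
   S1   S2  S3 
   S2   S2  S2 
   S3   S2  S4 
   S4   S2  S5 
 * S5   S6  S5 
 * S6   S7  S5 
 * S7   S2  S5 
(> = start, * = accepting)

start=S0; accept=S5,S6,S7; S0-p->S1; S0-q->S2; S1-p->S2; S1-q->S3; S2-p->S2; S2-q->S2; S3-p->S2; S3-q->S4; S4-p->S2; S4-q->S5; S5-p->S6; S5-q->S5; S6-p->S7; S6-q->S5; S7-p->S2; S7-q->S5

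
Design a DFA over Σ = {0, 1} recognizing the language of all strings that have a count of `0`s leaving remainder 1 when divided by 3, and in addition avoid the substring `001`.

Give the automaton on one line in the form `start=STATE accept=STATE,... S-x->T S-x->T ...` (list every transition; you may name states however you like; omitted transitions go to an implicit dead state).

Handle the two conditions separately and then intersect. One (3 states) tracks the count of `0`s modulo 3; the other (4 states) tracks partial matches of the forbidden pattern `001`. Each combined state is a pair, one component from each; accept when both components accept. After merging equivalent states the machine shrinks.
        0   1  
>  q0   q1  q0 
 * q1   q2  q3 
   q2   q4  q5 
 * q3   q6  q3 
   q4   q7  q5 
   q5   q5  q5 
   q6   q4  q8 
 * q7   q2  q5 
   q8   q9  q8 
   q9   q7  q0 
(> = start, * = accepting)

start=q0 accept=q1,q3,q7 q0-0->q1 q0-1->q0 q1-0->q2 q1-1->q3 q2-0->q4 q2-1->q5 q3-0->q6 q3-1->q3 q4-0->q7 q4-1->q5 q5-0->q5 q5-1->q5 q6-0->q4 q6-1->q8 q7-0->q2 q7-1->q5 q8-0->q9 q8-1->q8 q9-0->q7 q9-1->q0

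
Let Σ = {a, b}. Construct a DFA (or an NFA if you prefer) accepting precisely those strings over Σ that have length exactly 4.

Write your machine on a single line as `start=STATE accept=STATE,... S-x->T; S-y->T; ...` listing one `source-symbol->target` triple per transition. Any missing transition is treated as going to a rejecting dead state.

We only need to distinguish lengths 0, 1, …, 4, and '>4'. Chain q0 → q1 → q2 → q3 → q4 → q5 on every symbol, with q5 looping. Accepting states: {q4}.
A 6-state machine:
        a   b  
>  q0   q1  q1 
   q1   q2  q2 
   q2   q3  q3 
   q3   q4  q4 
 * q4   q5  q5 
   q5   q5  q5 
(> = start, * = accepting)

start=q0; accept=q4; q0-a->q1; q0-b->q1; q1-a->q2; q1-b->q2; q2-a->q3; q2-b->q3; q3-a->q4; q3-b->q4; q4-a->q5; q4-b->q5; q5-a->q5; q5-b->q5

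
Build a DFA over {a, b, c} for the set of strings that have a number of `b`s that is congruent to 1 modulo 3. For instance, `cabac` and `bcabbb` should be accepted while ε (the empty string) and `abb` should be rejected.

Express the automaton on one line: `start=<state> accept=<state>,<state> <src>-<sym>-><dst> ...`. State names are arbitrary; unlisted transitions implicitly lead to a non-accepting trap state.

Keep the running count of `b`s modulo 3: each `b` advances along the cycle s0 → s1 → s2 → s0 while other symbols loop. Accept at s1.
3 states suffice.
        a   b   c  
>  s0   s0  s1  s0 
 * s1   s1  s2  s1 
   s2   s2  s0  s2 
(> = start, * = accepting)

start=s0 accept=s1 s0-a->s0 s0-b->s1 s0-c->s0 s1-a->s1 s1-b->s2 s1-c->s1 s2-a->s2 s2-b->s0 s2-c->s2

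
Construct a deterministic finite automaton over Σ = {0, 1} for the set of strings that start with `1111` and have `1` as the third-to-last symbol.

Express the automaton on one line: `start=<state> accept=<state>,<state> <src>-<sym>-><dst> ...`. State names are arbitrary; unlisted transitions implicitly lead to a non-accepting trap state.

start=S0 accept=S16,S17,S18,S19 S0-0->S1 S0-1->S2 S1-0->S3 S1-1->S4 S2-0->S5 S2-1->S6 S3-0->S7 S3-1->S8 S4-0->S9 S4-1->S10 S5-0->S11 S5-1->S12 S6-0->S13 S6-1->S14 S7-0->S7 S7-1->S8 S8-0->S9 S8-1->S10 S9-0->S11 S9-1->S12 S10-0->S13 S10-1->S15 S11-0->S7 S11-1->S8 S12-0->S9 S12-1->S10 S13-0->S11 S13-1->S12 S14-0->S13 S14-1->S16 S15-0->S13 S15-1->S15 S16-0->S17 S16-1->S16 S17-0->S18 S17-1->S19 S18-0->S20 S18-1->S21 S19-0->S22 S19-1->S23 S20-0->S20 S20-1->S21 S21-0->S22 S21-1->S23 S22-0->S18 S22-1->S19 S23-0->S17 S23-1->S16

Run two small machines in parallel and take their product. One (6 states) tracks whether the input so far still matches the prefix `1111`; the other (15 states) tracks the last 3 symbols read. Each combined state is a pair, one component from each; accept when both components accept.
With 24 states:
          0    1  
>  S0     S1   S2 
   S1     S3   S4 
   S2     S5   S6 
   S3     S7   S8 
   S4     S9  S10 
   S5    S11  S12 
   S6    S13  S14 
   S7     S7   S8 
   S8     S9  S10 
   S9    S11  S12 
   S10   S13  S15 
   S11    S7   S8 
   S12    S9  S10 
   S13   S11  S12 
   S14   S13  S16 
   S15   S13  S15 
 * S16   S17  S16 
 * S17   S18  S19 
 * S18   S20  S21 
 * S19   S22  S23 
   S20   S20  S21 
   S21   S22  S23 
   S22   S18  S19 
   S23   S17  S16 
(> = start, * = accepting)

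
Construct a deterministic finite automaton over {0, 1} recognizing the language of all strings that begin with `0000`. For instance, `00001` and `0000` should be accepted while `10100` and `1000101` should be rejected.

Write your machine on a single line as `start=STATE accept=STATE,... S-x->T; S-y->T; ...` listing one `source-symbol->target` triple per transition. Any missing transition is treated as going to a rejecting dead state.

start=q0; accept=q4; q0-0->q1; q0-1->q5; q1-0->q2; q1-1->q5; q2-0->q3; q2-1->q5; q3-0->q4; q3-1->q5; q4-0->q4; q4-1->q4; q5-0->q5; q5-1->q5

Check the first 4 symbols one by one: q0 through q3 record how many have matched `0000` so far; any wrong symbol goes to the dead state q5. After all 4 match we enter the accepting sink q4.
A 6-state machine:
        0   1  
>  q0   q1  q5 
   q1   q2  q5 
   q2   q3  q5 
   q3   q4  q5 
 * q4   q4  q4 
   q5   q5  q5 
(> = start, * = accepting)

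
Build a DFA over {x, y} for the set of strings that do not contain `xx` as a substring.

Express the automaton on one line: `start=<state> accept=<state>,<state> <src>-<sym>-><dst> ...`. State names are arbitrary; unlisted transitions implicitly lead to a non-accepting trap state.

start=q0 accept=q0,q1 q0-x->q1 q0-y->q0 q1-x->q2 q1-y->q0 q2-x->q2 q2-y->q2

Track partial matches of the forbidden pattern `xx`. State q2 is a dead state reached once `xx` has occurred; every other state accepts. q0 means no part of `xx` is currently matched.
3 states suffice.
        x   y  
>* q0   q1  q0 
 * q1   q2  q0 
   q2   q2  q2 
(> = start, * = accepting)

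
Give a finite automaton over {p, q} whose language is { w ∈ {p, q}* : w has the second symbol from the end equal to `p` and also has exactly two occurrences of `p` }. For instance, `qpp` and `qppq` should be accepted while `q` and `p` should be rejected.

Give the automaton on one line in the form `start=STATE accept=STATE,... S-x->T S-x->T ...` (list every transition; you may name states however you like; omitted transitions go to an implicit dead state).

Build one automaton per condition and run them in lockstep. One (7 states) tracks the last 2 symbols read; the other (4 states) tracks the count of `p`s, saturating at 3. Each combined state is a pair, one component from each; accept when both components accept. After merging equivalent states the machine shrinks.
        p   q  
>  S0   S1  S0 
   S1   S2  S3 
 * S2   S4  S5 
   S3   S6  S3 
   S4   S4  S4 
 * S5   S4  S4 
   S6   S4  S5 
(> = start, * = accepting)

start=S0 accept=S2,S5 S0-p->S1 S0-q->S0 S1-p->S2 S1-q->S3 S2-p->S4 S2-q->S5 S3-p->S6 S3-q->S3 S4-p->S4 S4-q->S4 S5-p->S4 S5-q->S4 S6-p->S4 S6-q->S5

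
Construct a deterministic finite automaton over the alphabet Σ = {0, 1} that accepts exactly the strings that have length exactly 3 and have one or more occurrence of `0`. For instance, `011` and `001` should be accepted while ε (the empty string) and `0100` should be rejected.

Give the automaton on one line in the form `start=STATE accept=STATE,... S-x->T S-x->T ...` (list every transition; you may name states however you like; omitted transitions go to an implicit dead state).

start=q0 accept=q6,q7 q0-0->q1 q0-1->q2 q1-0->q3 q1-1->q4 q2-0->q4 q2-1->q5 q3-0->q6 q3-1->q6 q4-0->q6 q4-1->q7 q5-0->q7 q5-1->q8 q6-0->q9 q6-1->q9 q7-0->q9 q7-1->q10 q8-0->q10 q8-1->q11 q9-0->q9 q9-1->q9 q10-0->q9 q10-1->q10 q11-0->q10 q11-1->q11

Run two small machines in parallel and take their product. The first has 5 states tracking the input length, saturating at 4; the second has 3 states tracking the count of `0`s, saturating at 2. A product state is a pair (one from each), accepting exactly when both do.
          0    1  
>  q0     q1   q2 
   q1     q3   q4 
   q2     q4   q5 
   q3     q6   q6 
   q4     q6   q7 
   q5     q7   q8 
 * q6     q9   q9 
 * q7     q9  q10 
   q8    q10  q11 
   q9     q9   q9 
   q10    q9  q10 
   q11   q10  q11 
(> = start, * = accepting)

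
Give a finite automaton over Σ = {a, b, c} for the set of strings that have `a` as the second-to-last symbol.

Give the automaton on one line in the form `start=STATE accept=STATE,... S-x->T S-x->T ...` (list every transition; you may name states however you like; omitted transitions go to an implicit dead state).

A DFA must remember the last 2 symbols (since which symbol is second-to-last isn't known until the input ends). Use one state per possible window of the last ≤2 symbols; accept from those whose window starts with `a`.
A 13-state machine:
          a    b    c  
>  s0     s1   s2   s3 
   s1     s4   s5   s6 
   s2     s7   s8   s9 
   s3    s10  s11  s12 
 * s4     s4   s5   s6 
 * s5     s7   s8   s9 
 * s6    s10  s11  s12 
   s7     s4   s5   s6 
   s8     s7   s8   s9 
   s9    s10  s11  s12 
   s10    s4   s5   s6 
   s11    s7   s8   s9 
   s12   s10  s11  s12 
(> = start, * = accepting)

start=s0 accept=s4,s5,s6 s0-a->s1 s0-b->s2 s0-c->s3 s1-a->s4 s1-b->s5 s1-c->s6 s2-a->s7 s2-b->s8 s2-c->s9 s3-a->s10 s3-b->s11 s3-c->s12 s4-a->s4 s4-b->s5 s4-c->s6 s5-a->s7 s5-b->s8 s5-c->s9 s6-a->s10 s6-b->s11 s6-c->s12 s7-a->s4 s7-b->s5 s7-c->s6 s8-a->s7 s8-b->s8 s8-c->s9 s9-a->s10 s9-b->s11 s9-c->s12 s10-a->s4 s10-b->s5 s10-c->s6 s11-a->s7 s11-b->s8 s11-c->s9 s12-a->s10 s12-b->s11 s12-c->s12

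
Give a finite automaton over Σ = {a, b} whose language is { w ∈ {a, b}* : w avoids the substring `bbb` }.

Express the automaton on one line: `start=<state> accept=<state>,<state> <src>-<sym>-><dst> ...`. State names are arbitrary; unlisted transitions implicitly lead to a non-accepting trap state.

Track partial matches of the forbidden pattern `bbb`. State q3 is a dead state reached once `bbb` has occurred; every other state accepts. q0 means no part of `bbb` is currently matched.
A 4-state machine:
        a   b  
>* q0   q0  q1 
 * q1   q0  q2 
 * q2   q0  q3 
   q3   q3  q3 
(> = start, * = accepting)

start=q0 accept=q0,q1,q2 q0-a->q0 q0-b->q1 q1-a->q0 q1-b->q2 q2-a->q0 q2-b->q3 q3-a->q3 q3-b->q3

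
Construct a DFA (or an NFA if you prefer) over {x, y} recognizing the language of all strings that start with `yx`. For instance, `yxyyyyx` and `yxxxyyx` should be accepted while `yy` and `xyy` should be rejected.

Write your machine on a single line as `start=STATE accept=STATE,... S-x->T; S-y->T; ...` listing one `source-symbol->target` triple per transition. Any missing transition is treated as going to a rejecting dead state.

start=q0; accept=q2; q0-x->q3; q0-y->q1; q1-x->q2; q1-y->q3; q2-x->q2; q2-y->q2; q3-x->q3; q3-y->q3

Walk along `yx` while the input agrees: from q0 take `y` to q1, and so on. Any deviation drops to the rejecting sink q3. Once q2 is reached the prefix is confirmed and every continuation is accepted.
        x   y  
>  q0   q3  q1 
   q1   q2  q3 
 * q2   q2  q2 
   q3   q3  q3 
(> = start, * = accepting)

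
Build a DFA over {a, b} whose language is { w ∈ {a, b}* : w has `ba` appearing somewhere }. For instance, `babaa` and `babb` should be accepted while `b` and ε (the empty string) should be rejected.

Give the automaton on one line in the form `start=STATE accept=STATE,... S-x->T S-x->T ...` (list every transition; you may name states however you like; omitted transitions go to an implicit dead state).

States q0..q1 record the length of the longest prefix of `ba` that matches the current input suffix. Reaching q2 means `ba` has been seen, and we stay there forever. Accept from q2.
A 3-state machine:
        a   b  
>  q0   q0  q1 
   q1   q2  q1 
 * q2   q2  q2 
(> = start, * = accepting)

start=q0 accept=q2 q0-a->q0 q0-b->q1 q1-a->q2 q1-b->q1 q2-a->q2 q2-b->q2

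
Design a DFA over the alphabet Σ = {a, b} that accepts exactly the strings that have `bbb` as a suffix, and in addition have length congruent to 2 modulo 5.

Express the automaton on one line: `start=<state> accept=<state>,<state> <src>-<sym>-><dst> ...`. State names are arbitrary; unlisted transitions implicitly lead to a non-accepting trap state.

Handle the two conditions separately and then intersect. The first has 4 states tracking how much of the suffix `bbb` has currently been matched; the second has 5 states tracking the input length modulo 5. A product state is a pair (one from each), accepting exactly when both do.
With 20 states:
          a    b  
>  s0     s1   s2 
   s1     s3   s4 
   s2     s3   s5 
   s3     s6   s7 
   s4     s6   s8 
   s5     s6   s9 
   s6    s10  s11 
   s7    s10  s12 
   s8    s10  s13 
   s9    s10  s13 
   s10    s0  s14 
   s11    s0  s15 
   s12    s0  s16 
   s13    s0  s16 
   s14    s1  s17 
   s15    s1  s18 
   s16    s1  s18 
   s17    s3  s19 
   s18    s3  s19 
 * s19    s6   s9 
(> = start, * = accepting)

start=s0 accept=s19 s0-a->s1 s0-b->s2 s1-a->s3 s1-b->s4 s2-a->s3 s2-b->s5 s3-a->s6 s3-b->s7 s4-a->s6 s4-b->s8 s5-a->s6 s5-b->s9 s6-a->s10 s6-b->s11 s7-a->s10 s7-b->s12 s8-a->s10 s8-b->s13 s9-a->s10 s9-b->s13 s10-a->s0 s10-b->s14 s11-a->s0 s11-b->s15 s12-a->s0 s12-b->s16 s13-a->s0 s13-b->s16 s14-a->s1 s14-b->s17 s15-a->s1 s15-b->s18 s16-a->s1 s16-b->s18 s17-a->s3 s17-b->s19 s18-a->s3 s18-b->s19 s19-a->s6 s19-b->s9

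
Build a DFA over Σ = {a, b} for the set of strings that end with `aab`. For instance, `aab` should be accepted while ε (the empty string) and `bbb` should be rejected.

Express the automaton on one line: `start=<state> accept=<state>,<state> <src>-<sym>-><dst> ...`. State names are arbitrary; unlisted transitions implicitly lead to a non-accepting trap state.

start=s0 accept=s3 s0-a->s1 s0-b->s0 s1-a->s2 s1-b->s0 s2-a->s2 s2-b->s3 s3-a->s1 s3-b->s0

Remember how much of `aab` the current input suffix matches. State s0 means no match yet; s1 means the last symbol is `a`; s2 means the last 2 symbols are `aa`; s3 means the last 3 symbols are `aab`. Only s3 accepts. On a mismatch, fall back to the longest proper suffix that is still a prefix of `aab`.
4 states suffice.
        a   b  
>  s0   s1  s0 
   s1   s2  s0 
   s2   s2  s3 
 * s3   s1  s0 
(> = start, * = accepting)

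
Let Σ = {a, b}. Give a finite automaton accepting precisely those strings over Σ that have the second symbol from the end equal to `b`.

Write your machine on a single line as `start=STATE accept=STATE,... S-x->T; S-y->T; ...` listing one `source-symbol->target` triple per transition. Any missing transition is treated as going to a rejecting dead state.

Because acceptance depends on a position counted from the end, the machine has to buffer the most recent 2 symbols. Make each state the string of the last up-to-2 symbols read; on input `x` shift the window left and append `x`. Accept when the buffered window has length 2 and begins with `b`.
        a   b  
>  s0   s1  s2 
   s1   s3  s4 
   s2   s5  s6 
   s3   s3  s4 
   s4   s5  s6 
 * s5   s3  s4 
 * s6   s5  s6 
(> = start, * = accepting)

start=s0; accept=s5,s6; s0-a->s1; s0-b->s2; s1-a->s3; s1-b->s4; s2-a->s5; s2-b->s6; s3-a->s3; s3-b->s4; s4-a->s5; s4-b->s6; s5-a->s3; s5-b->s4; s6-a->s5; s6-b->s6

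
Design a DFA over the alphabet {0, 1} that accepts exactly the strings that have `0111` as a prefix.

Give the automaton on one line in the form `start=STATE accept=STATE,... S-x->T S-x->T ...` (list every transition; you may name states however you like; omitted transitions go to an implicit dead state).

start=q0 accept=q4 q0-0->q1 q0-1->q5 q1-0->q5 q1-1->q2 q2-0->q5 q2-1->q3 q3-0->q5 q3-1->q4 q4-0->q4 q4-1->q4 q5-0->q5 q5-1->q5

Walk along `0111` while the input agrees: from q0 take `0` to q1, and so on. Any deviation drops to the rejecting sink q5. Once q4 is reached the prefix is confirmed and every continuation is accepted.
A 6-state machine:
        0   1  
>  q0   q1  q5 
   q1   q5  q2 
   q2   q5  q3 
   q3   q5  q4 
 * q4   q4  q4 
   q5   q5  q5 
(> = start, * = accepting)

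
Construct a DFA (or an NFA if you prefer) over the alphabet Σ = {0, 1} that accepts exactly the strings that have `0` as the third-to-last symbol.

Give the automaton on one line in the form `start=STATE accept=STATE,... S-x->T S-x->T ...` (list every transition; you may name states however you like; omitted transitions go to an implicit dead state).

A DFA must remember the last 3 symbols (since which symbol is third-to-last isn't known until the input ends). Use one state per possible window of the last ≤3 symbols; accept from those whose window starts with `0`.
A 15-state machine:
          0    1  
>  q0     q1   q2 
   q1     q3   q4 
   q2     q5   q6 
   q3     q7   q8 
   q4     q9  q10 
   q5    q11  q12 
   q6    q13  q14 
 * q7     q7   q8 
 * q8     q9  q10 
 * q9    q11  q12 
 * q10   q13  q14 
   q11    q7   q8 
   q12    q9  q10 
   q13   q11  q12 
   q14   q13  q14 
(> = start, * = accepting)

start=q0 accept=q7,q8,q9,q10 q0-0->q1 q0-1->q2 q1-0->q3 q1-1->q4 q2-0->q5 q2-1->q6 q3-0->q7 q3-1->q8 q4-0->q9 q4-1->q10 q5-0->q11 q5-1->q12 q6-0->q13 q6-1->q14 q7-0->q7 q7-1->q8 q8-0->q9 q8-1->q10 q9-0->q11 q9-1->q12 q10-0->q13 q10-1->q14 q11-0->q7 q11-1->q8 q12-0->q9 q12-1->q10 q13-0->q11 q13-1->q12 q14-0->q13 q14-1->q14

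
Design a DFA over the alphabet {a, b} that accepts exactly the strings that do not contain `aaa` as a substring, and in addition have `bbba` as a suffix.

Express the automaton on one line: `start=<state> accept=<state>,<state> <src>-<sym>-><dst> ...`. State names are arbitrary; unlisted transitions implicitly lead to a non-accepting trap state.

start=q0 accept=q8 q0-a->q1 q0-b->q2 q1-a->q3 q1-b->q2 q2-a->q1 q2-b->q4 q3-a->q5 q3-b->q2 q4-a->q1 q4-b->q6 q5-a->q5 q5-b->q7 q6-a->q8 q6-b->q6 q7-a->q5 q7-b->q9 q8-a->q3 q8-b->q2 q9-a->q5 q9-b->q10 q10-a->q11 q10-b->q10 q11-a->q5 q11-b->q7

Handle the two conditions separately and then intersect. One (4 states) tracks partial matches of the forbidden pattern `aaa`; the other (5 states) tracks how much of the suffix `bbba` has currently been matched. Each combined state is a pair, one component from each; accept when both components accept.
A 12-state machine:
          a    b  
>  q0     q1   q2 
   q1     q3   q2 
   q2     q1   q4 
   q3     q5   q2 
   q4     q1   q6 
   q5     q5   q7 
   q6     q8   q6 
   q7     q5   q9 
 * q8     q3   q2 
   q9     q5  q10 
   q10   q11  q10 
   q11    q5   q7 
(> = start, * = accepting)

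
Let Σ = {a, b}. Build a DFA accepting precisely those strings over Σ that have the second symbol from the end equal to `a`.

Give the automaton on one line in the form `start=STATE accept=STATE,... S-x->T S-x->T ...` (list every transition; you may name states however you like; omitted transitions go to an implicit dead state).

Because acceptance depends on a position counted from the end, the machine has to buffer the most recent 2 symbols. Make each state the string of the last up-to-2 symbols read; on input `x` shift the window left and append `x`. Accept when the buffered window has length 2 and begins with `a`.
7 states suffice.
        a   b  
>  q0   q1  q2 
   q1   q3  q4 
   q2   q5  q6 
 * q3   q3  q4 
 * q4   q5  q6 
   q5   q3  q4 
   q6   q5  q6 
(> = start, * = accepting)

start=q0 accept=q3,q4 q0-a->q1 q0-b->q2 q1-a->q3 q1-b->q4 q2-a->q5 q2-b->q6 q3-a->q3 q3-b->q4 q4-a->q5 q4-b->q6 q5-a->q3 q5-b->q4 q6-a->q5 q6-b->q6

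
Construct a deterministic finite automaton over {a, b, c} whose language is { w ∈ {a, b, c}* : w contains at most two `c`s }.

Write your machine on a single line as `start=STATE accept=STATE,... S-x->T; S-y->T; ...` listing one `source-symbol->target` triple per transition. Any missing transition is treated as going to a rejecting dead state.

start=q0; accept=q0,q1,q2; q0-a->q0; q0-b->q0; q0-c->q1; q1-a->q1; q1-b->q1; q1-c->q2; q2-a->q2; q2-b->q2; q2-c->q3; q3-a->q3; q3-b->q3; q3-c->q3

Count `c`s, saturating at 3: states q0 through q2 mean 0 through 2 `c`s seen; q3 means more than 2. Each `c` increments (capped at q3); other symbols loop. Accept from {q0, q1, q2}.
With 4 states:
        a   b   c  
>* q0   q0  q0  q1 
 * q1   q1  q1  q2 
 * q2   q2  q2  q3 
   q3   q3  q3  q3 
(> = start, * = accepting)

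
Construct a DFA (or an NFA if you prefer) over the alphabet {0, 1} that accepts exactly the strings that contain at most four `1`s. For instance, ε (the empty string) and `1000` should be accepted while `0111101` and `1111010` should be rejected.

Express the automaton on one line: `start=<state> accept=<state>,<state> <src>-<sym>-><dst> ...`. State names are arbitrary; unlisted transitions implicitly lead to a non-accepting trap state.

start=q0 accept=q0,q1,q2,q3,q4 q0-0->q0 q0-1->q1 q1-0->q1 q1-1->q2 q2-0->q2 q2-1->q3 q3-0->q3 q3-1->q4 q4-0->q4 q4-1->q5 q5-0->q5 q5-1->q5

Count `1`s, saturating at 5: states q0 through q4 mean 0 through 4 `1`s seen; q5 means more than 4. Each `1` increments (capped at q5); other symbols loop. Accept from {q0, q1, q2, q3, q4}.
A 6-state machine:
        0   1  
>* q0   q0  q1 
 * q1   q1  q2 
 * q2   q2  q3 
 * q3   q3  q4 
 * q4   q4  q5 
   q5   q5  q5 
(> = start, * = accepting)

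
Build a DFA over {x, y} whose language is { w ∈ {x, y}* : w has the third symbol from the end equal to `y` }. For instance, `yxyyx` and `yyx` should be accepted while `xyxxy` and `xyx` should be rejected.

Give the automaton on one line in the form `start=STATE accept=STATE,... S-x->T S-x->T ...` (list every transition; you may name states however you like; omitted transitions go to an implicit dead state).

start=s0 accept=s11,s12,s13,s14 s0-x->s1 s0-y->s2 s1-x->s3 s1-y->s4 s2-x->s5 s2-y->s6 s3-x->s7 s3-y->s8 s4-x->s9 s4-y->s10 s5-x->s11 s5-y->s12 s6-x->s13 s6-y->s14 s7-x->s7 s7-y->s8 s8-x->s9 s8-y->s10 s9-x->s11 s9-y->s12 s10-x->s13 s10-y->s14 s11-x->s7 s11-y->s8 s12-x->s9 s12-y->s10 s13-x->s11 s13-y->s12 s14-x->s13 s14-y->s14

Because acceptance depends on a position counted from the end, the machine has to buffer the most recent 3 symbols. Make each state the string of the last up-to-3 symbols read; on input `x` shift the window left and append `x`. Accept when the buffered window has length 3 and begins with `y`.
With 15 states:
          x    y  
>  s0     s1   s2 
   s1     s3   s4 
   s2     s5   s6 
   s3     s7   s8 
   s4     s9  s10 
   s5    s11  s12 
   s6    s13  s14 
   s7     s7   s8 
   s8     s9  s10 
   s9    s11  s12 
   s10   s13  s14 
 * s11    s7   s8 
 * s12    s9  s10 
 * s13   s11  s12 
 * s14   s13  s14 
(> = start, * = accepting)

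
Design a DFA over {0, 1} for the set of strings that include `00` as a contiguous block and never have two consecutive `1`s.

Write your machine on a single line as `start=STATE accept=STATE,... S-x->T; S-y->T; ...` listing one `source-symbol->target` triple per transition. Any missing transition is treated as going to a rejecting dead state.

Run two small machines in parallel and take their product. One (3 states) tracks whether and how much of `00` has been seen; the other (3 states) tracks partial matches of the forbidden pattern `11`. Each combined state is a pair, one component from each; accept when both components accept.
        0   1  
>  q0   q1  q2 
   q1   q3  q2 
   q2   q1  q4 
 * q3   q3  q5 
   q4   q6  q4 
 * q5   q3  q7 
   q6   q7  q4 
   q7   q7  q7 
(> = start, * = accepting)

start=q0; accept=q3,q5; q0-0->q1; q0-1->q2; q1-0->q3; q1-1->q2; q2-0->q1; q2-1->q4; q3-0->q3; q3-1->q5; q4-0->q6; q4-1->q4; q5-0->q3; q5-1->q7; q6-0->q7; q6-1->q4; q7-0->q7; q7-1->q7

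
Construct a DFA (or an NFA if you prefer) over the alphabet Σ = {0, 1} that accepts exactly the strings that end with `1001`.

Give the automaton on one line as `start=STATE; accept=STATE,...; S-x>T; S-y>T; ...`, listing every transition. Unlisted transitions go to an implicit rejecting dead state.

Let each state record the length of the longest suffix of the input read so far that is also a prefix of `1001`. q1 means the last symbol is `1`; q2 means the last 2 symbols are `10`; q3 means the last 3 symbols are `100`; q4 means the last 4 symbols are `1001`. Accept only at q4, where the string currently ends in `1001`.
        0   1  
>  q0   q0  q1 
   q1   q2  q1 
   q2   q3  q1 
   q3   q0  q4 
 * q4   q2  q1 
(> = start, * = accepting)

start=q0; accept=q4; q0-0>q0; q0-1>q1; q1-0>q2; q1-1>q1; q2-0>q3; q2-1>q1; q3-0>q0; q3-1>q4; q4-0>q2; q4-1>q1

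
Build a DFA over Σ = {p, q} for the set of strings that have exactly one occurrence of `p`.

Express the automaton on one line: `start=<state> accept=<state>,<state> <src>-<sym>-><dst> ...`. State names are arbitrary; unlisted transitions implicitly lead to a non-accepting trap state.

start=A accept=B A-p->B A-q->A B-p->C B-q->B C-p->C C-q->C

Only the number of `p`s matters, and only up to 2. Make a chain A → B → C advanced by each `p` (with C absorbing); every other symbol self-loops. The accepting set is {B}.
With 3 states:
       p  q 
>  A   B  A 
 * B   C  B 
   C   C  C 
(> = start, * = accepting)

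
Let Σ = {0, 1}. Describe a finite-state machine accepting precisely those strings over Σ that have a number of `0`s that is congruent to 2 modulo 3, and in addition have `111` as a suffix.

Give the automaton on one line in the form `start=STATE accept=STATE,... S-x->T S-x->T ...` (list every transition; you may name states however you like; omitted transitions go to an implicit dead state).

start=q0 accept=q5 q0-0->q1 q0-1->q0 q1-0->q2 q1-1->q1 q2-0->q0 q2-1->q3 q3-0->q0 q3-1->q4 q4-0->q0 q4-1->q5 q5-0->q0 q5-1->q5

Build one automaton per condition and run them in lockstep. One (3 states) tracks the count of `0`s modulo 3; the other (4 states) tracks how much of the suffix `111` has currently been matched. Each combined state is a pair, one component from each; accept when both components accept. After merging equivalent states the machine shrinks.
With 6 states:
        0   1  
>  q0   q1  q0 
   q1   q2  q1 
   q2   q0  q3 
   q3   q0  q4 
   q4   q0  q5 
 * q5   q0  q5 
(> = start, * = accepting)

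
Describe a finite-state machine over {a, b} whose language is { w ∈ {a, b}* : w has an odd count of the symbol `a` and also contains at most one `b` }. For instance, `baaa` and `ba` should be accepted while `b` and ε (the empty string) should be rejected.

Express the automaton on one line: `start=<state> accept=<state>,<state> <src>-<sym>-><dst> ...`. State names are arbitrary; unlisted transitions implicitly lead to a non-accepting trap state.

start=q0 accept=q1,q3 q0-a->q1 q0-b->q2 q1-a->q0 q1-b->q3 q2-a->q3 q2-b->q4 q3-a->q2 q3-b->q4 q4-a->q4 q4-b->q4

Run two small machines in parallel and take their product. The first has 2 states tracking the count of `a`s modulo 2; the second has 3 states tracking the count of `b`s, saturating at 2. A product state is a pair (one from each), accepting exactly when both do. After merging equivalent states the machine shrinks.
With 5 states:
        a   b  
>  q0   q1  q2 
 * q1   q0  q3 
   q2   q3  q4 
 * q3   q2  q4 
   q4   q4  q4 
(> = start, * = accepting)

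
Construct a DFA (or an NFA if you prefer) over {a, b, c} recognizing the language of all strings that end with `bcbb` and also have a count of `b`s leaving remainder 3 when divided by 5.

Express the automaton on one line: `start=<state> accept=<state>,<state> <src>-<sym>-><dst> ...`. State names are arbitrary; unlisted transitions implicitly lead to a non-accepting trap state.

Run two small machines in parallel and take their product. One (5 states) tracks how much of the suffix `bcbb` has currently been matched; the other (5 states) tracks the count of `b`s modulo 5. Each combined state is a pair, one component from each; accept when both components accept. After merging equivalent states the machine shrinks.
With 9 states:
        a   b   c  
>  s0   s0  s1  s0 
   s1   s2  s3  s4 
   s2   s2  s3  s2 
   s3   s3  s5  s3 
   s4   s2  s6  s2 
   s5   s5  s7  s5 
   s6   s3  s8  s3 
   s7   s7  s0  s7 
 * s8   s5  s7  s5 
(> = start, * = accepting)

start=s0 accept=s8 s0-a->s0 s0-b->s1 s0-c->s0 s1-a->s2 s1-b->s3 s1-c->s4 s2-a->s2 s2-b->s3 s2-c->s2 s3-a->s3 s3-b->s5 s3-c->s3 s4-a->s2 s4-b->s6 s4-c->s2 s5-a->s5 s5-b->s7 s5-c->s5 s6-a->s3 s6-b->s8 s6-c->s3 s7-a->s7 s7-b->s0 s7-c->s7 s8-a->s5 s8-b->s7 s8-c->s5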